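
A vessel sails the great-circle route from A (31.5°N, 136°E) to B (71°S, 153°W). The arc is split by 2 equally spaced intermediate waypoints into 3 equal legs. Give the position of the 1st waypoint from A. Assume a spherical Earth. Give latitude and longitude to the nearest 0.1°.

≈ (4.7°S, 148.0°E)

From cos δ = sin φ₁ sin φ₂ + cos φ₁ cos φ₂ cos Δλ, the central angle is δ ≈ 1.986 rad (113.8°).
Interpolate at f = 1/3 with slerp weights a = sin((1−f)δ)/sin δ ≈ 1.060, b = sin(fδ)/sin δ ≈ 0.672.
p = a·p₁ + b·p₂ ≈ (-0.845, 0.528, -0.082); φ = arcsin(p_z) ≈ -4.68°, λ = atan2(p_y, p_x) ≈ 147.98°.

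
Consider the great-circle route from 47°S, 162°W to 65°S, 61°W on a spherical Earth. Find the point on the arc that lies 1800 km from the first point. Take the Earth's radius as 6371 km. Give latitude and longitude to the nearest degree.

Write both endpoints as unit vectors p₁, p₂ with components (cos φ cos λ, cos φ sin λ, sin φ).
The central angle between the endpoints is δ = arccos(p₁·p₂) ≈ 0.917 rad (52.6°). The total great-circle distance is δ·R ≈ 0.917 × 6371 ≈ 5845 km, so the target fraction is f = 1800/5845 ≈ 0.308.
Interpolate at f ≈ 0.308 with slerp weights a = sin((1−f)δ)/sin δ ≈ 0.747, b = sin(fδ)/sin δ ≈ 0.351.
p = a·p₁ + b·p₂ ≈ (-0.413, -0.287, -0.864); φ = arcsin(p_z) ≈ -59.82°, λ = atan2(p_y, p_x) ≈ -145.16°.

≈ 60°S, 145°W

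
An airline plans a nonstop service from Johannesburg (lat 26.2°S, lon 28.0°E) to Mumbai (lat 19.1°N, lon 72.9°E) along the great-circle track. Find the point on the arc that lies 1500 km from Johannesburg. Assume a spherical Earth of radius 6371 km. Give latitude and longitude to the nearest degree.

≈ lat 17°S, lon 39°E

Convert each endpoint to a unit vector on the sphere (x = cos φ cos λ, y = cos φ sin λ, z = sin φ).
The central angle between the endpoints is δ = arccos(p₁·p₂) ≈ 1.097 rad (62.9°). The total great-circle distance is δ·R ≈ 1.097 × 6371 ≈ 6990 km, so the target fraction is f = 1500/6990 ≈ 0.215.
Interpolate at f ≈ 0.215 with slerp weights a = sin((1−f)δ)/sin δ ≈ 0.853, b = sin(fδ)/sin δ ≈ 0.262.
p = a·p₁ + b·p₂ ≈ (0.748, 0.596, -0.291); φ = arcsin(p_z) ≈ -16.90°, λ = atan2(p_y, p_x) ≈ 38.53°.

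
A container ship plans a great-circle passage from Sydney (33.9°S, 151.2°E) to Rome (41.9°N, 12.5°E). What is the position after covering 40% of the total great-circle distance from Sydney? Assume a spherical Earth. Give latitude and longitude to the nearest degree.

≈ (1°N, 101°E)

Convert each endpoint to a unit vector on the sphere (x = cos φ cos λ, y = cos φ sin λ, z = sin φ).
The central angle between the endpoints is δ = arccos(p₁·p₂) ≈ 2.562 rad (146.8°).
Interpolate at f = 0.40 with slerp weights a = sin((1−f)δ)/sin δ ≈ 1.824, b = sin(fδ)/sin δ ≈ 1.560.
p = a·p₁ + b·p₂ ≈ (-0.193, 0.981, 0.024); φ = arcsin(p_z) ≈ 1.39°, λ = atan2(p_y, p_x) ≈ 101.15°.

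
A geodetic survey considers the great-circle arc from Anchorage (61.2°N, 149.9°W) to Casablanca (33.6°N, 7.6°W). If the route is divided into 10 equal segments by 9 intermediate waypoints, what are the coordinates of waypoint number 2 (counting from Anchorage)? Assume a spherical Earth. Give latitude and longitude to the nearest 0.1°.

Write both endpoints as unit vectors p₁, p₂ with components (cos φ cos λ, cos φ sin λ, sin φ).
The central angle between the endpoints is δ = arccos(p₁·p₂) ≈ 1.403 rad (80.4°).
Interpolate at f = 2/10 with slerp weights a = sin((1−f)δ)/sin δ ≈ 0.914, b = sin(fδ)/sin δ ≈ 0.281.
p = a·p₁ + b·p₂ ≈ (-0.149, -0.252, 0.956); φ = arcsin(p_z) ≈ 72.99°, λ = atan2(p_y, p_x) ≈ -120.63°.

≈ 73.0°N, 120.6°W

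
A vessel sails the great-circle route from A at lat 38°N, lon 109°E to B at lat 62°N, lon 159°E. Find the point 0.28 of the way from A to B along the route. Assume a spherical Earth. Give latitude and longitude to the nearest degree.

≈ lat 47°N, lon 118°E

Write both endpoints as unit vectors p₁, p₂ with components (cos φ cos λ, cos φ sin λ, sin φ).
The central angle between the endpoints is δ = arccos(p₁·p₂) ≈ 0.674 rad (38.6°).
Interpolate at f = 0.28 with slerp weights a = sin((1−f)δ)/sin δ ≈ 0.747, b = sin(fδ)/sin δ ≈ 0.301.
p = a·p₁ + b·p₂ ≈ (-0.323, 0.607, 0.726); φ = arcsin(p_z) ≈ 46.51°, λ = atan2(p_y, p_x) ≈ 118.04°.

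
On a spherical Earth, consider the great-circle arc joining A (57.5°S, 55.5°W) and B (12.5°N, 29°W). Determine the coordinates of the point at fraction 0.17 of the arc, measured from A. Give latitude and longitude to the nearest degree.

From cos δ = sin φ₁ sin φ₂ + cos φ₁ cos φ₂ cos Δλ, the central angle is δ ≈ 1.280 rad (73.3°).
Interpolate at f = 0.17 with slerp weights a = sin((1−f)δ)/sin δ ≈ 0.912, b = sin(fδ)/sin δ ≈ 0.225.
p = a·p₁ + b·p₂ ≈ (0.470, -0.510, -0.720); φ = arcsin(p_z) ≈ -46.07°, λ = atan2(p_y, p_x) ≈ -47.37°.

≈ (46°S, 47°W)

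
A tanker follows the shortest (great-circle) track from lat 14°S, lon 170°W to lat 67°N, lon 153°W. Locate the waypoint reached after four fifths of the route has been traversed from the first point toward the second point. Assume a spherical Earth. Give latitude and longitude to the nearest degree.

≈ lat 51°N, lon 160°W

Convert each endpoint to a unit vector on the sphere (x = cos φ cos λ, y = cos φ sin λ, z = sin φ).
The central angle between the endpoints is δ = arccos(p₁·p₂) ≈ 1.430 rad (82.0°).
Interpolate at f = 4/5 with slerp weights a = sin((1−f)δ)/sin δ ≈ 0.285, b = sin(fδ)/sin δ ≈ 0.919.
p = a·p₁ + b·p₂ ≈ (-0.592, -0.211, 0.777); φ = arcsin(p_z) ≈ 51.03°, λ = atan2(p_y, p_x) ≈ -160.39°.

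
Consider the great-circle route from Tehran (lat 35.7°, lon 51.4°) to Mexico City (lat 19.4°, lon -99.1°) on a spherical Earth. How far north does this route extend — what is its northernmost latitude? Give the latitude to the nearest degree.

The great circle lies in the plane with unit normal n̂ = (p₁ × p₂)/|p₁ × p₂|.
Here n̂_z ≈ -0.428; the vertex latitude is φ_max = arccos|n̂_z| ≈ 64.7°.
Check via Clairaut: cos φ_max = |cos φ₁| · sin C = cos(35.7°)·sin(31.8°) ≈ 0.428, again giving ≈ 64.7°.

≈ 65°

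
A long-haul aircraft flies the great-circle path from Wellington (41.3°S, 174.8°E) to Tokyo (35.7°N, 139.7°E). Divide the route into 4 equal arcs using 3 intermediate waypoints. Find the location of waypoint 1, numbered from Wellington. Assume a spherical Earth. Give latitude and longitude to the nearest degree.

≈ 22°S, 164°E

Convert each endpoint to a unit vector on the sphere (x = cos φ cos λ, y = cos φ sin λ, z = sin φ).
The central angle between the endpoints is δ = arccos(p₁·p₂) ≈ 1.457 rad (83.5°).
Interpolate at f = 1/4 with slerp weights a = sin((1−f)δ)/sin δ ≈ 0.894, b = sin(fδ)/sin δ ≈ 0.358.
p = a·p₁ + b·p₂ ≈ (-0.891, 0.249, -0.381); φ = arcsin(p_z) ≈ -22.37°, λ = atan2(p_y, p_x) ≈ 164.37°.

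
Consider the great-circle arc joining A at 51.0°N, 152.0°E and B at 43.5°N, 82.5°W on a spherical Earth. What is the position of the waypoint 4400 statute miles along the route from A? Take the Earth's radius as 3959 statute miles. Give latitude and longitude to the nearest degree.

Convert each endpoint to a unit vector on the sphere (x = cos φ cos λ, y = cos φ sin λ, z = sin φ).
The central angle between the endpoints is δ = arccos(p₁·p₂) ≈ 1.298 rad (74.3°). The total great-circle distance is δ·R ≈ 1.298 × 3959 ≈ 5137 mi, so the target fraction is f = 4400/5137 ≈ 0.857.
Interpolate at f ≈ 0.857 with slerp weights a = sin((1−f)δ)/sin δ ≈ 0.192, b = sin(fδ)/sin δ ≈ 0.931.
p = a·p₁ + b·p₂ ≈ (-0.019, -0.613, 0.790); φ = arcsin(p_z) ≈ 52.20°, λ = atan2(p_y, p_x) ≈ -91.75°.

≈ 52°N, 92°W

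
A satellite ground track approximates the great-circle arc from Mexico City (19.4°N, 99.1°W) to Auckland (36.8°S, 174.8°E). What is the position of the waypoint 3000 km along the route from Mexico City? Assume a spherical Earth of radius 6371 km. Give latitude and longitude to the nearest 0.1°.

From cos δ = sin φ₁ sin φ₂ + cos φ₁ cos φ₂ cos Δλ, the central angle is δ ≈ 1.719 rad (98.5°). The total great-circle distance is δ·R ≈ 1.719 × 6371 ≈ 10951 km, so the target fraction is f = 3000/10951 ≈ 0.274.
Interpolate at f ≈ 0.274 with slerp weights a = sin((1−f)δ)/sin δ ≈ 0.959, b = sin(fδ)/sin δ ≈ 0.459.
p = a·p₁ + b·p₂ ≈ (-0.509, -0.860, 0.044); φ = arcsin(p_z) ≈ 2.51°, λ = atan2(p_y, p_x) ≈ -120.62°.

≈ 2.5°N, 120.6°W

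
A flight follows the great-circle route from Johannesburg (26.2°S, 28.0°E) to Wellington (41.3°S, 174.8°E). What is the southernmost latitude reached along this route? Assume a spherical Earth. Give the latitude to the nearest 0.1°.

The great circle lies in the plane with unit normal n̂ = (p₁ × p₂)/|p₁ × p₂|.
Here n̂_z ≈ +0.384; the vertex latitude is φ_max = arccos|n̂_z| ≈ 67.4°.

≈ 67.4°S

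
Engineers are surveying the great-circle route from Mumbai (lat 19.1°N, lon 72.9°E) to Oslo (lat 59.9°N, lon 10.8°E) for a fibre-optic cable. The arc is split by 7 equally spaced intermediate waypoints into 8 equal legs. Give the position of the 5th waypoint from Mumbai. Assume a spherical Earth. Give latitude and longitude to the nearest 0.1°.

≈ lat 48.7°N, lon 44.8°E

The haversine formula gives a central angle δ ≈ 1.042 rad (59.7°) between the endpoints.
Interpolate at f = 5/8 with slerp weights a = sin((1−f)δ)/sin δ ≈ 0.441, b = sin(fδ)/sin δ ≈ 0.702.
p = a·p₁ + b·p₂ ≈ (0.468, 0.464, 0.752); φ = arcsin(p_z) ≈ 48.74°, λ = atan2(p_y, p_x) ≈ 44.75°.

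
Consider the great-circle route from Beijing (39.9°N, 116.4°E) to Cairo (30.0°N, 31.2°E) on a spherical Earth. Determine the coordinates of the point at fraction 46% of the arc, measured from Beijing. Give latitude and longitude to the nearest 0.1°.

≈ (43.9°N, 74.3°E)

Write both endpoints as unit vectors p₁, p₂ with components (cos φ cos λ, cos φ sin λ, sin φ).
The central angle between the endpoints is δ = arccos(p₁·p₂) ≈ 1.185 rad (67.9°).
Interpolate at f = 0.46 with slerp weights a = sin((1−f)δ)/sin δ ≈ 0.644, b = sin(fδ)/sin δ ≈ 0.560.
p = a·p₁ + b·p₂ ≈ (0.195, 0.694, 0.693); φ = arcsin(p_z) ≈ 43.89°, λ = atan2(p_y, p_x) ≈ 74.33°.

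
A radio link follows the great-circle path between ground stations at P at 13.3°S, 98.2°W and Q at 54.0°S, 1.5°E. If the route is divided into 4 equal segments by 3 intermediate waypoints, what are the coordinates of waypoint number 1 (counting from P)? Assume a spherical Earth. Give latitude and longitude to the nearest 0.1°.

≈ 30.1°S, 84.1°W

Convert each endpoint to a unit vector on the sphere (x = cos φ cos λ, y = cos φ sin λ, z = sin φ).
The central angle between the endpoints is δ = arccos(p₁·p₂) ≈ 1.481 rad (84.9°).
Interpolate at f = 1/4 with slerp weights a = sin((1−f)δ)/sin δ ≈ 0.900, b = sin(fδ)/sin δ ≈ 0.363.
p = a·p₁ + b·p₂ ≈ (0.089, -0.861, -0.501); φ = arcsin(p_z) ≈ -30.06°, λ = atan2(p_y, p_x) ≈ -84.12°.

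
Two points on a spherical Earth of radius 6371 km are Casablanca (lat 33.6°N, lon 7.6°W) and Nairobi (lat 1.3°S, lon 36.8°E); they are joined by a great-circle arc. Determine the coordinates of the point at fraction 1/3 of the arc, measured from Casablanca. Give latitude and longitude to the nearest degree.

≈ lat 23°N, lon 9°E

Convert each endpoint to a unit vector on the sphere (x = cos φ cos λ, y = cos φ sin λ, z = sin φ).
The central angle between the endpoints is δ = arccos(p₁·p₂) ≈ 0.949 rad (54.4°).
Interpolate at f = 1/3 with slerp weights a = sin((1−f)δ)/sin δ ≈ 0.727, b = sin(fδ)/sin δ ≈ 0.383.
p = a·p₁ + b·p₂ ≈ (0.907, 0.149, 0.394); φ = arcsin(p_z) ≈ 23.20°, λ = atan2(p_y, p_x) ≈ 9.33°.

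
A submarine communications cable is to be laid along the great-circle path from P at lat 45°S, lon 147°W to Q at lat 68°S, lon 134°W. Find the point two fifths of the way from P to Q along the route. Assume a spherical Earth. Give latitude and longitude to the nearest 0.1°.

≈ lat 54.3°S, lon 143.6°W

Write both endpoints as unit vectors p₁, p₂ with components (cos φ cos λ, cos φ sin λ, sin φ).
The central angle between the endpoints is δ = arccos(p₁·p₂) ≈ 0.418 rad (24.0°).
Interpolate at f = 2/5 with slerp weights a = sin((1−f)δ)/sin δ ≈ 0.611, b = sin(fδ)/sin δ ≈ 0.410.
p = a·p₁ + b·p₂ ≈ (-0.469, -0.346, -0.812); φ = arcsin(p_z) ≈ -54.34°, λ = atan2(p_y, p_x) ≈ -143.60°.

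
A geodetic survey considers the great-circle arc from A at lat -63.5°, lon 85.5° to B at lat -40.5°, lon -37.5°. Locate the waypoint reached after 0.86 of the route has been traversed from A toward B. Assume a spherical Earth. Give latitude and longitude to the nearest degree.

Convert each endpoint to a unit vector on the sphere (x = cos φ cos λ, y = cos φ sin λ, z = sin φ).
The central angle between the endpoints is δ = arccos(p₁·p₂) ≈ 1.163 rad (66.6°).
Interpolate at f = 0.86 with slerp weights a = sin((1−f)δ)/sin δ ≈ 0.177, b = sin(fδ)/sin δ ≈ 0.917.
p = a·p₁ + b·p₂ ≈ (0.559, -0.346, -0.753); φ = arcsin(p_z) ≈ -48.89°, λ = atan2(p_y, p_x) ≈ -31.73°.

≈ lat -49°, lon -32°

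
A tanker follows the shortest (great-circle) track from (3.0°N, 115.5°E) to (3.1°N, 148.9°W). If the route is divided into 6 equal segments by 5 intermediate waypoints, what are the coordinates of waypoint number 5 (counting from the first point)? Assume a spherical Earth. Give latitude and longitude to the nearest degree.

≈ (4°N, 165°W)

From cos δ = sin φ₁ sin φ₂ + cos φ₁ cos φ₂ cos Δλ, the central angle is δ ≈ 1.665 rad (95.4°).
Interpolate at f = 5/6 with slerp weights a = sin((1−f)δ)/sin δ ≈ 0.275, b = sin(fδ)/sin δ ≈ 0.988.
p = a·p₁ + b·p₂ ≈ (-0.963, -0.261, 0.068); φ = arcsin(p_z) ≈ 3.89°, λ = atan2(p_y, p_x) ≈ -164.81°.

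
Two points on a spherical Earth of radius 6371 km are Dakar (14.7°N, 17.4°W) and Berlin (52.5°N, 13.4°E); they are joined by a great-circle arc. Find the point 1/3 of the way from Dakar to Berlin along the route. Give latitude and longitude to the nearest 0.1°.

≈ 28.0°N, 10.0°W

Convert each endpoint to a unit vector on the sphere (x = cos φ cos λ, y = cos φ sin λ, z = sin φ).
The central angle between the endpoints is δ = arccos(p₁·p₂) ≈ 0.785 rad (45.0°).
Interpolate at f = 1/3 with slerp weights a = sin((1−f)δ)/sin δ ≈ 0.707, b = sin(fδ)/sin δ ≈ 0.366.
p = a·p₁ + b·p₂ ≈ (0.869, -0.153, 0.470); φ = arcsin(p_z) ≈ 28.02°, λ = atan2(p_y, p_x) ≈ -9.97°.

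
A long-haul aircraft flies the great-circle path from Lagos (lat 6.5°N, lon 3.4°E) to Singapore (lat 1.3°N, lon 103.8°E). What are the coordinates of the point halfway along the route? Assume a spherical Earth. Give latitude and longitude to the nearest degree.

≈ lat 6°N, lon 54°E

Convert each endpoint to a unit vector on the sphere (x = cos φ cos λ, y = cos φ sin λ, z = sin φ).
The central angle between the endpoints is δ = arccos(p₁·p₂) ≈ 1.748 rad (100.2°).
Interpolate at f = 1/2 with slerp weights a = sin((1−f)δ)/sin δ ≈ 0.779, b = sin(fδ)/sin δ ≈ 0.779.
p = a·p₁ + b·p₂ ≈ (0.587, 0.803, 0.106); φ = arcsin(p_z) ≈ 6.08°, λ = atan2(p_y, p_x) ≈ 53.81°.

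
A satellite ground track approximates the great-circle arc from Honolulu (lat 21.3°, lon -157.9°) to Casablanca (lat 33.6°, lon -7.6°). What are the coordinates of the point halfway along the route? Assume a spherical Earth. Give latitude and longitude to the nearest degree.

Convert each endpoint to a unit vector on the sphere (x = cos φ cos λ, y = cos φ sin λ, z = sin φ).
The central angle between the endpoints is δ = arccos(p₁·p₂) ≈ 2.064 rad (118.2°).
Interpolate at f = 1/2 with slerp weights a = sin((1−f)δ)/sin δ ≈ 0.974, b = sin(fδ)/sin δ ≈ 0.974.
p = a·p₁ + b·p₂ ≈ (-0.037, -0.449, 0.893); φ = arcsin(p_z) ≈ 63.24°, λ = atan2(p_y, p_x) ≈ -94.67°.

≈ lat 63°, lon -95°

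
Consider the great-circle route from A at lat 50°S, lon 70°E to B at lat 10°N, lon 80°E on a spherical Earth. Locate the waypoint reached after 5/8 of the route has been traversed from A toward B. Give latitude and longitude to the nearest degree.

≈ lat 13°S, lon 77°E

Convert each endpoint to a unit vector on the sphere (x = cos φ cos λ, y = cos φ sin λ, z = sin φ).
The central angle between the endpoints is δ = arccos(p₁·p₂) ≈ 1.058 rad (60.6°).
Interpolate at f = 5/8 with slerp weights a = sin((1−f)δ)/sin δ ≈ 0.444, b = sin(fδ)/sin δ ≈ 0.705.
p = a·p₁ + b·p₂ ≈ (0.218, 0.951, -0.217); φ = arcsin(p_z) ≈ -12.55°, λ = atan2(p_y, p_x) ≈ 77.09°.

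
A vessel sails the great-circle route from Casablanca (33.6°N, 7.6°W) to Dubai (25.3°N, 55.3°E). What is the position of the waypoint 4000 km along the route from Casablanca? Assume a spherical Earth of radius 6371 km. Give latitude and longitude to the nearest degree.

Write both endpoints as unit vectors p₁, p₂ with components (cos φ cos λ, cos φ sin λ, sin φ).
The central angle between the endpoints is δ = arccos(p₁·p₂) ≈ 0.953 rad (54.6°). The total great-circle distance is δ·R ≈ 0.953 × 6371 ≈ 6069 km, so the target fraction is f = 4000/6069 ≈ 0.659.
Interpolate at f ≈ 0.659 with slerp weights a = sin((1−f)δ)/sin δ ≈ 0.392, b = sin(fδ)/sin δ ≈ 0.721.
p = a·p₁ + b·p₂ ≈ (0.694, 0.493, 0.525); φ = arcsin(p_z) ≈ 31.65°, λ = atan2(p_y, p_x) ≈ 35.36°.

≈ 32°N, 35°E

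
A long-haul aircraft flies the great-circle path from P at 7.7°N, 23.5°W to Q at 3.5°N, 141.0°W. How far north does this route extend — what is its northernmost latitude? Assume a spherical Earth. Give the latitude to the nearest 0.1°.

The great circle lies in the plane with unit normal n̂ = (p₁ × p₂)/|p₁ × p₂|.
Here n̂_z ≈ -0.982; the vertex latitude is φ_max = arccos|n̂_z| ≈ 11.0°.
Check via Clairaut: cos φ_max = |cos φ₁| · sin C = cos(7.7°)·sin(82.1°) ≈ 0.982, again giving ≈ 11.0°.

≈ 11.0°N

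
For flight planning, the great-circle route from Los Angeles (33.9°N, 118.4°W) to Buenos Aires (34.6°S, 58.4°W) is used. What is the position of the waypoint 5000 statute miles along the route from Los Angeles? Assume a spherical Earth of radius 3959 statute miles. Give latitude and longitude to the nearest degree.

≈ 23°S, 71°W

Write both endpoints as unit vectors p₁, p₂ with components (cos φ cos λ, cos φ sin λ, sin φ).
The central angle between the endpoints is δ = arccos(p₁·p₂) ≈ 1.546 rad (88.6°). The total great-circle distance is δ·R ≈ 1.546 × 3959 ≈ 6120 mi, so the target fraction is f = 5000/6120 ≈ 0.817.
Interpolate at f ≈ 0.817 with slerp weights a = sin((1−f)δ)/sin δ ≈ 0.279, b = sin(fδ)/sin δ ≈ 0.953.
p = a·p₁ + b·p₂ ≈ (0.301, -0.872, -0.386); φ = arcsin(p_z) ≈ -22.68°, λ = atan2(p_y, p_x) ≈ -70.97°.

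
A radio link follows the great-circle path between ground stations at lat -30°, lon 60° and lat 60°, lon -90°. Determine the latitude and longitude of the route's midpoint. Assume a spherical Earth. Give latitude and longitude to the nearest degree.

≈ lat 36°, lon 30°

Convert each endpoint to a unit vector on the sphere (x = cos φ cos λ, y = cos φ sin λ, z = sin φ).
The central angle between the endpoints is δ = arccos(p₁·p₂) ≈ 2.512 rad (143.9°).
Interpolate at f = 1/2 with slerp weights a = sin((1−f)δ)/sin δ ≈ 1.614, b = sin(fδ)/sin δ ≈ 1.614.
p = a·p₁ + b·p₂ ≈ (0.699, 0.403, 0.591); φ = arcsin(p_z) ≈ 36.21°, λ = atan2(p_y, p_x) ≈ 30.00°.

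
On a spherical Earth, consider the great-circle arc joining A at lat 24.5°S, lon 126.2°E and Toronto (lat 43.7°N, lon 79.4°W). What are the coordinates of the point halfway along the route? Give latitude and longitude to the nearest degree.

≈ lat 34°N, lon 177°E

Convert each endpoint to a unit vector on the sphere (x = cos φ cos λ, y = cos φ sin λ, z = sin φ).
The central angle between the endpoints is δ = arccos(p₁·p₂) ≈ 2.646 rad (151.6°).
Interpolate at f = 1/2 with slerp weights a = sin((1−f)δ)/sin δ ≈ 2.039, b = sin(fδ)/sin δ ≈ 2.039.
p = a·p₁ + b·p₂ ≈ (-0.825, 0.048, 0.563); φ = arcsin(p_z) ≈ 34.28°, λ = atan2(p_y, p_x) ≈ 176.65°.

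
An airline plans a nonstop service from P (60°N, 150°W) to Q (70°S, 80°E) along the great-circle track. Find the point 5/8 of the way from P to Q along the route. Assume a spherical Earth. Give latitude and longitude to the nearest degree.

≈ (29°S, 159°E)

From cos δ = sin φ₁ sin φ₂ + cos φ₁ cos φ₂ cos Δλ, the central angle is δ ≈ 2.748 rad (157.5°).
Interpolate at f = 5/8 with slerp weights a = sin((1−f)δ)/sin δ ≈ 2.239, b = sin(fδ)/sin δ ≈ 2.582.
p = a·p₁ + b·p₂ ≈ (-0.816, 0.310, -0.488); φ = arcsin(p_z) ≈ -29.19°, λ = atan2(p_y, p_x) ≈ 159.20°.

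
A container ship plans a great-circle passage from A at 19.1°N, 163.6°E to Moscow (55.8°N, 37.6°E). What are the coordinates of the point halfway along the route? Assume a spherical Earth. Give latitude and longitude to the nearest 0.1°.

≈ 56.5°N, 127.1°E

Convert each endpoint to a unit vector on the sphere (x = cos φ cos λ, y = cos φ sin λ, z = sin φ).
The central angle between the endpoints is δ = arccos(p₁·p₂) ≈ 1.612 rad (92.4°).
Interpolate at f = 1/2 with slerp weights a = sin((1−f)δ)/sin δ ≈ 0.722, b = sin(fδ)/sin δ ≈ 0.722.
p = a·p₁ + b·p₂ ≈ (-0.333, 0.440, 0.834); φ = arcsin(p_z) ≈ 56.48°, λ = atan2(p_y, p_x) ≈ 127.10°.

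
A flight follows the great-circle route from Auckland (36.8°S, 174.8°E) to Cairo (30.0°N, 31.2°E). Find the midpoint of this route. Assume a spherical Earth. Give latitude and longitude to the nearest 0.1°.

≈ (10.7°S, 96.2°E)

From cos δ = sin φ₁ sin φ₂ + cos φ₁ cos φ₂ cos Δλ, the central angle is δ ≈ 2.602 rad (149.1°).
Interpolate at f = 1/2 with slerp weights a = sin((1−f)δ)/sin δ ≈ 1.874, b = sin(fδ)/sin δ ≈ 1.874.
p = a·p₁ + b·p₂ ≈ (-0.106, 0.977, -0.186); φ = arcsin(p_z) ≈ -10.70°, λ = atan2(p_y, p_x) ≈ 96.21°.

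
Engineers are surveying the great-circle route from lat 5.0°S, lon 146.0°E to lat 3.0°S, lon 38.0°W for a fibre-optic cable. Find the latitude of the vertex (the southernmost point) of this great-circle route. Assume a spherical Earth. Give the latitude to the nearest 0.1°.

≈ 63.5°S

The great circle lies in the plane with unit normal n̂ = (p₁ × p₂)/|p₁ × p₂|.
Here n̂_z ≈ +0.446; the vertex latitude is φ_max = arccos|n̂_z| ≈ 63.5°.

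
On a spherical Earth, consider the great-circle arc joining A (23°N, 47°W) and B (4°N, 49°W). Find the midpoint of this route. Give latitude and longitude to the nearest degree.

The haversine formula gives a central angle δ ≈ 0.333 rad (19.1°) between the endpoints.
Interpolate at f = 1/2 with slerp weights a = sin((1−f)δ)/sin δ ≈ 0.507, b = sin(fδ)/sin δ ≈ 0.507.
p = a·p₁ + b·p₂ ≈ (0.650, -0.723, 0.233); φ = arcsin(p_z) ≈ 13.50°, λ = atan2(p_y, p_x) ≈ -48.04°.

≈ (14°N, 48°W)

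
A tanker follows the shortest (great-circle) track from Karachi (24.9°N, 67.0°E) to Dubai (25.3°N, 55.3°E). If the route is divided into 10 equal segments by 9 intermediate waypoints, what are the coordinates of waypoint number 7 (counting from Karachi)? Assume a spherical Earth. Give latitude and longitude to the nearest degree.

From cos δ = sin φ₁ sin φ₂ + cos φ₁ cos φ₂ cos Δλ, the central angle is δ ≈ 0.185 rad (10.6°).
Interpolate at f = 7/10 with slerp weights a = sin((1−f)δ)/sin δ ≈ 0.302, b = sin(fδ)/sin δ ≈ 0.702.
p = a·p₁ + b·p₂ ≈ (0.468, 0.774, 0.427); φ = arcsin(p_z) ≈ 25.28°, λ = atan2(p_y, p_x) ≈ 58.82°.

≈ 25°N, 59°E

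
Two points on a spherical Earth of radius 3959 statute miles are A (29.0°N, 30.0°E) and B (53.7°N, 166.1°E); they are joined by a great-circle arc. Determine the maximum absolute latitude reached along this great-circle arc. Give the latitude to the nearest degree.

≈ 69°N

The great circle lies in the plane with unit normal n̂ = (p₁ × p₂)/|p₁ × p₂|.
Here n̂_z ≈ +0.359; the vertex latitude is φ_max = arccos|n̂_z| ≈ 69.0°.
Check via Clairaut: cos φ_max = |cos φ₁| · sin C = cos(29.0°)·sin(24.2°) ≈ 0.359, again giving ≈ 69.0°.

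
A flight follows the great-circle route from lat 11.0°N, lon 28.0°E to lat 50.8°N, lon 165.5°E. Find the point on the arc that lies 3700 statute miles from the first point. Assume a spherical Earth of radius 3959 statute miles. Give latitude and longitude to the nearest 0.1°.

Write both endpoints as unit vectors p₁, p₂ with components (cos φ cos λ, cos φ sin λ, sin φ).
The central angle between the endpoints is δ = arccos(p₁·p₂) ≈ 1.886 rad (108.0°). The total great-circle distance is δ·R ≈ 1.886 × 3959 ≈ 7465 mi, so the target fraction is f = 3700/7465 ≈ 0.496.
Interpolate at f ≈ 0.496 with slerp weights a = sin((1−f)δ)/sin δ ≈ 0.856, b = sin(fδ)/sin δ ≈ 0.846.
p = a·p₁ + b·p₂ ≈ (0.224, 0.528, 0.819); φ = arcsin(p_z) ≈ 54.97°, λ = atan2(p_y, p_x) ≈ 67.00°.

≈ lat 55.0°N, lon 67.0°E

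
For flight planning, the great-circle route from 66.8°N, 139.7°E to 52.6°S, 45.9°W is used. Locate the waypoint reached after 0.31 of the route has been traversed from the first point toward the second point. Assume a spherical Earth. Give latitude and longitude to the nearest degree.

≈ 61°N, 63°W

From cos δ = sin φ₁ sin φ₂ + cos φ₁ cos φ₂ cos Δλ, the central angle is δ ≈ 2.889 rad (165.5°).
Interpolate at f = 0.31 with slerp weights a = sin((1−f)δ)/sin δ ≈ 3.651, b = sin(fδ)/sin δ ≈ 3.125.
p = a·p₁ + b·p₂ ≈ (0.224, -0.433, 0.873); φ = arcsin(p_z) ≈ 60.83°, λ = atan2(p_y, p_x) ≈ -62.64°.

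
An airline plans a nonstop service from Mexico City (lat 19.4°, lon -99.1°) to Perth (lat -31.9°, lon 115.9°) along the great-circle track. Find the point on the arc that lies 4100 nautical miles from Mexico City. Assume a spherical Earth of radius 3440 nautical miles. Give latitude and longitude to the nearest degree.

≈ lat -17°, lon -158°

Convert each endpoint to a unit vector on the sphere (x = cos φ cos λ, y = cos φ sin λ, z = sin φ).
The central angle between the endpoints is δ = arccos(p₁·p₂) ≈ 2.553 rad (146.3°). The total great-circle distance is δ·R ≈ 2.553 × 3440 ≈ 8781 nmi, so the target fraction is f = 4100/8781 ≈ 0.467.
Interpolate at f ≈ 0.467 with slerp weights a = sin((1−f)δ)/sin δ ≈ 1.760, b = sin(fδ)/sin δ ≈ 1.672.
p = a·p₁ + b·p₂ ≈ (-0.883, -0.362, -0.299); φ = arcsin(p_z) ≈ -17.40°, λ = atan2(p_y, p_x) ≈ -157.68°.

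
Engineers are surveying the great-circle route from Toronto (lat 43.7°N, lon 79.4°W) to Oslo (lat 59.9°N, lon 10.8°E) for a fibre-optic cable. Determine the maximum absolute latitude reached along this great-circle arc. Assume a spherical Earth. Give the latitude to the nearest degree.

The great circle lies in the plane with unit normal n̂ = (p₁ × p₂)/|p₁ × p₂|.
Here n̂_z ≈ +0.452; the vertex latitude is φ_max = arccos|n̂_z| ≈ 63.1°.
Check via Clairaut: cos φ_max = |cos φ₁| · sin C = cos(43.7°)·sin(38.7°) ≈ 0.452, again giving ≈ 63.1°.

≈ 63°N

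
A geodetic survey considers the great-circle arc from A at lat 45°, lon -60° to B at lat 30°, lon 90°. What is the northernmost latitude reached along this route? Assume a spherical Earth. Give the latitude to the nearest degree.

The great circle lies in the plane with unit normal n̂ = (p₁ × p₂)/|p₁ × p₂|.
Here n̂_z ≈ +0.311; the vertex latitude is φ_max = arccos|n̂_z| ≈ 71.9°.

≈ 72°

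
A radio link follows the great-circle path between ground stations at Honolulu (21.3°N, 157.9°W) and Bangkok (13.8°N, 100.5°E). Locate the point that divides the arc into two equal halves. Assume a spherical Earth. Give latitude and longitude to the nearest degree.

≈ 27°N, 150°E

Convert each endpoint to a unit vector on the sphere (x = cos φ cos λ, y = cos φ sin λ, z = sin φ).
The central angle between the endpoints is δ = arccos(p₁·p₂) ≈ 1.666 rad (95.5°).
Interpolate at f = 1/2 with slerp weights a = sin((1−f)δ)/sin δ ≈ 0.743, b = sin(fδ)/sin δ ≈ 0.743.
p = a·p₁ + b·p₂ ≈ (-0.773, 0.449, 0.447); φ = arcsin(p_z) ≈ 26.58°, λ = atan2(p_y, p_x) ≈ 149.84°.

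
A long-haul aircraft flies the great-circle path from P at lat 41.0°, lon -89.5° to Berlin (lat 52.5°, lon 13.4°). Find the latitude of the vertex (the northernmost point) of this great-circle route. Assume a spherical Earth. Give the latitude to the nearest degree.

The great circle lies in the plane with unit normal n̂ = (p₁ × p₂)/|p₁ × p₂|.
Here n̂_z ≈ +0.493; the vertex latitude is φ_max = arccos|n̂_z| ≈ 60.5°.

≈ 60°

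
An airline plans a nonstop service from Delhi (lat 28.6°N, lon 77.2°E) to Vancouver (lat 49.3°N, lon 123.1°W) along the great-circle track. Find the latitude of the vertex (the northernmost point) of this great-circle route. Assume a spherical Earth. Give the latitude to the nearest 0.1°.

The great circle lies in the plane with unit normal n̂ = (p₁ × p₂)/|p₁ × p₂|.
Here n̂_z ≈ +0.202; the vertex latitude is φ_max = arccos|n̂_z| ≈ 78.4°.
Check via Clairaut: cos φ_max = |cos φ₁| · sin C = cos(28.6°)·sin(13.3°) ≈ 0.202, again giving ≈ 78.4°.

≈ 78.4°N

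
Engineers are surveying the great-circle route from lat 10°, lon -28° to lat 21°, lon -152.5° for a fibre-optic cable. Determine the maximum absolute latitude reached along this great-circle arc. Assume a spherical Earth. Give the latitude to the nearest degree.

The great circle lies in the plane with unit normal n̂ = (p₁ × p₂)/|p₁ × p₂|.
Here n̂_z ≈ -0.853; the vertex latitude is φ_max = arccos|n̂_z| ≈ 31.5°.
Check via Clairaut: cos φ_max = |cos φ₁| · sin C = cos(10.0°)·sin(60.0°) ≈ 0.853, again giving ≈ 31.5°.

≈ 32°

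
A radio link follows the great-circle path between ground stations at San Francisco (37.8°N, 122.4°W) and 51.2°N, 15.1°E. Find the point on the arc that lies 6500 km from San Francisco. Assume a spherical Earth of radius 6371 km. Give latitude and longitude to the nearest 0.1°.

Write both endpoints as unit vectors p₁, p₂ with components (cos φ cos λ, cos φ sin λ, sin φ).
The central angle between the endpoints is δ = arccos(p₁·p₂) ≈ 1.458 rad (83.5°). The total great-circle distance is δ·R ≈ 1.458 × 6371 ≈ 9288 km, so the target fraction is f = 6500/9288 ≈ 0.700.
Interpolate at f ≈ 0.700 with slerp weights a = sin((1−f)δ)/sin δ ≈ 0.427, b = sin(fδ)/sin δ ≈ 0.858.
p = a·p₁ + b·p₂ ≈ (0.338, -0.145, 0.930); φ = arcsin(p_z) ≈ 68.42°, λ = atan2(p_y, p_x) ≈ -23.14°.

≈ 68.4°N, 23.1°W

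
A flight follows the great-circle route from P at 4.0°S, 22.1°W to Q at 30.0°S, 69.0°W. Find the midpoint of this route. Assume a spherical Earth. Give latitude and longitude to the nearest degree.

≈ 18°S, 44°W

Write both endpoints as unit vectors p₁, p₂ with components (cos φ cos λ, cos φ sin λ, sin φ).
The central angle between the endpoints is δ = arccos(p₁·p₂) ≈ 0.895 rad (51.3°).
Interpolate at f = 1/2 with slerp weights a = sin((1−f)δ)/sin δ ≈ 0.555, b = sin(fδ)/sin δ ≈ 0.555.
p = a·p₁ + b·p₂ ≈ (0.685, -0.657, -0.316); φ = arcsin(p_z) ≈ -18.42°, λ = atan2(p_y, p_x) ≈ -43.80°.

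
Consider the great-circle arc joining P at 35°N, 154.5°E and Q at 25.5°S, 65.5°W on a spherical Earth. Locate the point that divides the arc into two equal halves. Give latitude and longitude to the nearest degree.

Convert each endpoint to a unit vector on the sphere (x = cos φ cos λ, y = cos φ sin λ, z = sin φ).
The central angle between the endpoints is δ = arccos(p₁·p₂) ≈ 2.521 rad (144.4°).
Interpolate at f = 1/2 with slerp weights a = sin((1−f)δ)/sin δ ≈ 1.637, b = sin(fδ)/sin δ ≈ 1.637.
p = a·p₁ + b·p₂ ≈ (-0.597, -0.767, 0.234); φ = arcsin(p_z) ≈ 13.54°, λ = atan2(p_y, p_x) ≈ -127.92°.

≈ 14°N, 128°W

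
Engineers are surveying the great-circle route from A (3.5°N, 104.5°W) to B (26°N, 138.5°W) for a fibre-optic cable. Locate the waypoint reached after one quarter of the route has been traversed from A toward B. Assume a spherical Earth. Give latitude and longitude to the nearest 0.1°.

The haversine formula gives a central angle δ ≈ 0.691 rad (39.6°) between the endpoints.
Interpolate at f = 1/4 with slerp weights a = sin((1−f)δ)/sin δ ≈ 0.777, b = sin(fδ)/sin δ ≈ 0.270.
p = a·p₁ + b·p₂ ≈ (-0.376, -0.912, 0.166); φ = arcsin(p_z) ≈ 9.54°, λ = atan2(p_y, p_x) ≈ -112.40°.

≈ (9.5°N, 112.4°W)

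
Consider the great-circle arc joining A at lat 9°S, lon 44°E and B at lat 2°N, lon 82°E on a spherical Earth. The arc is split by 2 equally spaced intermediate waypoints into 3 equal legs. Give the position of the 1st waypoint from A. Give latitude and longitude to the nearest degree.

Write both endpoints as unit vectors p₁, p₂ with components (cos φ cos λ, cos φ sin λ, sin φ).
The central angle between the endpoints is δ = arccos(p₁·p₂) ≈ 0.688 rad (39.4°).
Interpolate at f = 1/3 with slerp weights a = sin((1−f)δ)/sin δ ≈ 0.697, b = sin(fδ)/sin δ ≈ 0.358.
p = a·p₁ + b·p₂ ≈ (0.545, 0.833, -0.097); φ = arcsin(p_z) ≈ -5.54°, λ = atan2(p_y, p_x) ≈ 56.79°.

≈ lat 6°S, lon 57°E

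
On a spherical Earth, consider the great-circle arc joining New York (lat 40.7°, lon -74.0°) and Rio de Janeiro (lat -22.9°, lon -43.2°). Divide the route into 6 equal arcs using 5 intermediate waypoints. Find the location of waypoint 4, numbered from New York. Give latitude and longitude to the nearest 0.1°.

≈ lat -1.5°, lon -52.6°

Convert each endpoint to a unit vector on the sphere (x = cos φ cos λ, y = cos φ sin λ, z = sin φ).
The central angle between the endpoints is δ = arccos(p₁·p₂) ≈ 1.217 rad (69.7°).
Interpolate at f = 4/6 with slerp weights a = sin((1−f)δ)/sin δ ≈ 0.421, b = sin(fδ)/sin δ ≈ 0.773.
p = a·p₁ + b·p₂ ≈ (0.607, -0.794, -0.026); φ = arcsin(p_z) ≈ -1.52°, λ = atan2(p_y, p_x) ≈ -52.60°.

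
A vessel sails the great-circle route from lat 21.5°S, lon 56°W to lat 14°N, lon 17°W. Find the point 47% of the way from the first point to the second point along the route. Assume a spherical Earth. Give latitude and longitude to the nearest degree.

≈ lat 5°S, lon 37°W

Write both endpoints as unit vectors p₁, p₂ with components (cos φ cos λ, cos φ sin λ, sin φ).
The central angle between the endpoints is δ = arccos(p₁·p₂) ≈ 0.911 rad (52.2°).
Interpolate at f = 0.47 with slerp weights a = sin((1−f)δ)/sin δ ≈ 0.588, b = sin(fδ)/sin δ ≈ 0.526.
p = a·p₁ + b·p₂ ≈ (0.793, -0.602, -0.088); φ = arcsin(p_z) ≈ -5.06°, λ = atan2(p_y, p_x) ≈ -37.21°.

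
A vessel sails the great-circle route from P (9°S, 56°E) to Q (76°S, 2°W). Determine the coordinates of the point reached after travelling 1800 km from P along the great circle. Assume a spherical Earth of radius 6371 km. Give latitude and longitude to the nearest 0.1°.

≈ (24.8°S, 52.2°E)

Convert each endpoint to a unit vector on the sphere (x = cos φ cos λ, y = cos φ sin λ, z = sin φ).
The central angle between the endpoints is δ = arccos(p₁·p₂) ≈ 1.289 rad (73.8°). The total great-circle distance is δ·R ≈ 1.289 × 6371 ≈ 8210 km, so the target fraction is f = 1800/8210 ≈ 0.219.
Interpolate at f ≈ 0.219 with slerp weights a = sin((1−f)δ)/sin δ ≈ 0.880, b = sin(fδ)/sin δ ≈ 0.290.
p = a·p₁ + b·p₂ ≈ (0.556, 0.718, -0.419); φ = arcsin(p_z) ≈ -24.79°, λ = atan2(p_y, p_x) ≈ 52.24°.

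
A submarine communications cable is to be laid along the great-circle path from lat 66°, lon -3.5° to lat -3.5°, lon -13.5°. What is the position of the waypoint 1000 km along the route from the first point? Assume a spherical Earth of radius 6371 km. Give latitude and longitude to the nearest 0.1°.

Write both endpoints as unit vectors p₁, p₂ with components (cos φ cos λ, cos φ sin λ, sin φ).
The central angle between the endpoints is δ = arccos(p₁·p₂) ≈ 1.220 rad (69.9°). The total great-circle distance is δ·R ≈ 1.220 × 6371 ≈ 7770 km, so the target fraction is f = 1000/7770 ≈ 0.129.
Interpolate at f ≈ 0.129 with slerp weights a = sin((1−f)δ)/sin δ ≈ 0.930, b = sin(fδ)/sin δ ≈ 0.166.
p = a·p₁ + b·p₂ ≈ (0.539, -0.062, 0.840); φ = arcsin(p_z) ≈ 57.12°, λ = atan2(p_y, p_x) ≈ -6.55°.

≈ lat 57.1°, lon -6.5°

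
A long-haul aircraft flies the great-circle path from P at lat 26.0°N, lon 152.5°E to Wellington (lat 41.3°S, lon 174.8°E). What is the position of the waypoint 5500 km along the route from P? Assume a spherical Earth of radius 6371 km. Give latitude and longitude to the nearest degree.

Write both endpoints as unit vectors p₁, p₂ with components (cos φ cos λ, cos φ sin λ, sin φ).
The central angle between the endpoints is δ = arccos(p₁·p₂) ≈ 1.229 rad (70.4°). The total great-circle distance is δ·R ≈ 1.229 × 6371 ≈ 7828 km, so the target fraction is f = 5500/7828 ≈ 0.703.
Interpolate at f ≈ 0.703 with slerp weights a = sin((1−f)δ)/sin δ ≈ 0.379, b = sin(fδ)/sin δ ≈ 0.807.
p = a·p₁ + b·p₂ ≈ (-0.906, 0.212, -0.366); φ = arcsin(p_z) ≈ -21.48°, λ = atan2(p_y, p_x) ≈ 166.81°.

≈ lat 21°S, lon 167°E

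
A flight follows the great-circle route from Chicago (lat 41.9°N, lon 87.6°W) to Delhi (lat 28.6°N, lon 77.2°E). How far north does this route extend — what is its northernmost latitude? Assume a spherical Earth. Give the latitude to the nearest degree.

≈ 80°N

The great circle lies in the plane with unit normal n̂ = (p₁ × p₂)/|p₁ × p₂|.
Here n̂_z ≈ +0.180; the vertex latitude is φ_max = arccos|n̂_z| ≈ 79.6°.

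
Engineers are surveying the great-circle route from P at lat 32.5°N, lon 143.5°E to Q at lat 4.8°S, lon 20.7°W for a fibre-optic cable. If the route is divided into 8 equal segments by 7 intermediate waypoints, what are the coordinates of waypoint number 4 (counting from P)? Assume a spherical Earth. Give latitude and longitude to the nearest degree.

≈ lat 57°N, lon 30°E

Convert each endpoint to a unit vector on the sphere (x = cos φ cos λ, y = cos φ sin λ, z = sin φ).
The central angle between the endpoints is δ = arccos(p₁·p₂) ≈ 2.594 rad (148.6°).
Interpolate at f = 4/8 with slerp weights a = sin((1−f)δ)/sin δ ≈ 1.848, b = sin(fδ)/sin δ ≈ 1.848.
p = a·p₁ + b·p₂ ≈ (0.470, 0.276, 0.838); φ = arcsin(p_z) ≈ 56.97°, λ = atan2(p_y, p_x) ≈ 30.45°.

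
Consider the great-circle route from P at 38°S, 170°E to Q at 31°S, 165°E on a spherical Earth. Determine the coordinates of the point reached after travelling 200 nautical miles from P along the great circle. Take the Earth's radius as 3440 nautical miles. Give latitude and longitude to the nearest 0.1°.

≈ 35.2°S, 167.8°E

From cos δ = sin φ₁ sin φ₂ + cos φ₁ cos φ₂ cos Δλ, the central angle is δ ≈ 0.142 rad (8.1°). The total great-circle distance is δ·R ≈ 0.142 × 3440 ≈ 487 nmi, so the target fraction is f = 200/487 ≈ 0.410.
Interpolate at f ≈ 0.410 with slerp weights a = sin((1−f)δ)/sin δ ≈ 0.591, b = sin(fδ)/sin δ ≈ 0.411.
p = a·p₁ + b·p₂ ≈ (-0.799, 0.172, -0.576); φ = arcsin(p_z) ≈ -35.15°, λ = atan2(p_y, p_x) ≈ 167.85°.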